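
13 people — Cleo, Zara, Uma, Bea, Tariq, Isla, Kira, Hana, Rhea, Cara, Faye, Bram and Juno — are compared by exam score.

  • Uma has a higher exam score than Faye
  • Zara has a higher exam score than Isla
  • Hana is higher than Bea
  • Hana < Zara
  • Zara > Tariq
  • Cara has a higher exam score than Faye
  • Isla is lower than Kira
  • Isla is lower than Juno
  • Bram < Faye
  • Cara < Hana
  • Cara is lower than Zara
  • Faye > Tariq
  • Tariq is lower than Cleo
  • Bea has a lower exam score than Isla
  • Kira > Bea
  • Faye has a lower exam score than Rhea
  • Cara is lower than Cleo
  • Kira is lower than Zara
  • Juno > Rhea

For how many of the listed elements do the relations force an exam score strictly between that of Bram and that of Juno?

2

The relations place Bram below Juno. An element lies strictly between them when it is forced above Bram and also forced below Juno.
Above Bram: {Faye, Uma, Rhea, Cara, Hana, Cleo, Zara}. Below Juno: {Tariq, Faye, Bea, Isla, Rhea}.
Intersection: {Faye, Rhea} — 2.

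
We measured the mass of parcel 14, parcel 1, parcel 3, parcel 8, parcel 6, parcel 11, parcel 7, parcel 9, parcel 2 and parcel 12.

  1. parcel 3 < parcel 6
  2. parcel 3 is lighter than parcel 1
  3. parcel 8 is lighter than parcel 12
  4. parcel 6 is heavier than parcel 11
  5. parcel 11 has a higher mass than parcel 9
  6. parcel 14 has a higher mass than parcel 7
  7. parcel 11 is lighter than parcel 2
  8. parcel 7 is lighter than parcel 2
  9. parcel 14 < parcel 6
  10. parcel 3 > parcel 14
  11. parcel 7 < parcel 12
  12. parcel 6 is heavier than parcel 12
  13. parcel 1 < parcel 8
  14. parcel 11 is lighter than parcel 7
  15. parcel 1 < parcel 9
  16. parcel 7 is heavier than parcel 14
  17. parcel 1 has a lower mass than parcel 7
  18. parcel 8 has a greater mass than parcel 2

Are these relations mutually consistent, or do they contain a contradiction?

We have parcel 7 < parcel 14 stated directly, yet also parcel 14 < parcel 3 < parcel 1 < parcel 9 < parcel 11 < parcel 7 by chaining the others — so parcel 14 < parcel 7. Contradiction.

inconsistent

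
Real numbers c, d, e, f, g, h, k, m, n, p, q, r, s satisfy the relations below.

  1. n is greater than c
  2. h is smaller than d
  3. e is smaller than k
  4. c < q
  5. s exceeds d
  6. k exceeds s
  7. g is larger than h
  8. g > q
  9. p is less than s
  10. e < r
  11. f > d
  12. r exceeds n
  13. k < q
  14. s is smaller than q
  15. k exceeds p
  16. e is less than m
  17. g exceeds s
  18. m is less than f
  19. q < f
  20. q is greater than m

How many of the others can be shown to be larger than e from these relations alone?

6

The elements the relations force above e are k, r, m, q, g, f — no chain reaches any other.
That is 6.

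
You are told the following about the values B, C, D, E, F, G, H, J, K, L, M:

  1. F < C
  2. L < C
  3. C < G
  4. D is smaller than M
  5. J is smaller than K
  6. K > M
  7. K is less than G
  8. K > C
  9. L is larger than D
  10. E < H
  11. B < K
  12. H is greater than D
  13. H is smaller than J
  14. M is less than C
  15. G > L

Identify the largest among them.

G

Chaining downward from G: directly below it, L, C, K; then D, F, M, B, J; then H; then E.
That covers every other element, and nothing is given above G, so G is the largest.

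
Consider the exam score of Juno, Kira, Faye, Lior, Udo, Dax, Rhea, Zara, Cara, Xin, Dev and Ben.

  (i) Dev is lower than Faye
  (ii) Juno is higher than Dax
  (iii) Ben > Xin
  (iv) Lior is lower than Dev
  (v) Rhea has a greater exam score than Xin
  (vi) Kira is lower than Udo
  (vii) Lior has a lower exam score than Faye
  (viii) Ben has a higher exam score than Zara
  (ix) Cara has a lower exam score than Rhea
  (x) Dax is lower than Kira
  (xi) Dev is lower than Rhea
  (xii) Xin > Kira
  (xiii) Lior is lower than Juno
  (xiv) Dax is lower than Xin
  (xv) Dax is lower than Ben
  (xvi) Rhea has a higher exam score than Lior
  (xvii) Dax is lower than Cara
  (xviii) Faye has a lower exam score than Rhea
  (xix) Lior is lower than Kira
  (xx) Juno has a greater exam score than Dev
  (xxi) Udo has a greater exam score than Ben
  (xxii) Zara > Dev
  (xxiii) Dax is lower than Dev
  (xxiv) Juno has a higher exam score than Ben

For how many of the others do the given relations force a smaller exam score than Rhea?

7

From Rhea the given relations immediately reach Lior, Cara, Dev, Xin, Faye.
From those, Dax, Kira — 7 in total.
Nothing else is reachable below Rhea; 7 in all.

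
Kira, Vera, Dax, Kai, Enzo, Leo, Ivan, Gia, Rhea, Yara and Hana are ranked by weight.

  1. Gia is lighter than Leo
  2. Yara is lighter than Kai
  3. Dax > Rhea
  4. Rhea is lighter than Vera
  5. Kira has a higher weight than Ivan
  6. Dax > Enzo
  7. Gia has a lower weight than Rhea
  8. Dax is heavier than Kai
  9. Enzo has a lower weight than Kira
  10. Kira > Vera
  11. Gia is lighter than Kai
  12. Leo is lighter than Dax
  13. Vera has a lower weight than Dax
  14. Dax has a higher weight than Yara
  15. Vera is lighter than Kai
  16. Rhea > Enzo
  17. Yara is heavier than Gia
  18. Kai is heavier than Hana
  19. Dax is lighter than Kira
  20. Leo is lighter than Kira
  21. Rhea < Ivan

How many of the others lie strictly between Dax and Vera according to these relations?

1

Chaining upward from Vera reaches: Kai, Kira.
Chaining downward from Dax reaches: Gia, Hana, Yara, Enzo, Rhea, Kai, Leo.
Strictly between Vera and Dax are those in both lists: Kai — 1 element.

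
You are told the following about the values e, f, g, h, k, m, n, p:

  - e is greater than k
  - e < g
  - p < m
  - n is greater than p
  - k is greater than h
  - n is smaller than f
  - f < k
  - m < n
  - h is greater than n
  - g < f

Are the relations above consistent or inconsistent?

inconsistent

We have f < k stated directly, yet also k < e < g < f by chaining the others — so k < f. Contradiction.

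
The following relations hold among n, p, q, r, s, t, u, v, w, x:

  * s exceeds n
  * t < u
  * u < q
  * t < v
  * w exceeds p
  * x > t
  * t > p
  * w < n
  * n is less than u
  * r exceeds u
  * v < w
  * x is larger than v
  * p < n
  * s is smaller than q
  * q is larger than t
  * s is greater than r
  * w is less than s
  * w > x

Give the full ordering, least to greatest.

p < t < v < x < w < n < u < r < s < q

Each adjacent pair is fixed by a given relation: p < t; t < v; v < x; x < w; w < n; n < u; u < r; r < s; s < q. Chaining them end to end gives the full order.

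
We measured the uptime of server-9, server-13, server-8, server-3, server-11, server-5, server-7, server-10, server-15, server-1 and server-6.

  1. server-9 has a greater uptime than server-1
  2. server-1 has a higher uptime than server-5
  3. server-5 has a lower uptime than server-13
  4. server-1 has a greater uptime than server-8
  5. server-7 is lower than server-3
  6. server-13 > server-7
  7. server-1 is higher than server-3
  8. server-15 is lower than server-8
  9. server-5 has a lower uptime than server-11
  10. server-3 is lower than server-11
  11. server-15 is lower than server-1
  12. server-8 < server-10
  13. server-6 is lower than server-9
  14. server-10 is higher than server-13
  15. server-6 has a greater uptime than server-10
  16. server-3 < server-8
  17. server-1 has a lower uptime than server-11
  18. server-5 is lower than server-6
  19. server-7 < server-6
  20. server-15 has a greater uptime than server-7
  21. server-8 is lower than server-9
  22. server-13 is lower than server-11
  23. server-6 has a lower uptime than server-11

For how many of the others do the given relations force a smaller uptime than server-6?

7

From server-6 the given relations immediately reach server-7, server-5, server-10.
From those, server-8, server-13 — 5 in total.
From those, server-3, server-15 — 7 in total.
No other element is forced below server-6 by the given relations, so the count is 7.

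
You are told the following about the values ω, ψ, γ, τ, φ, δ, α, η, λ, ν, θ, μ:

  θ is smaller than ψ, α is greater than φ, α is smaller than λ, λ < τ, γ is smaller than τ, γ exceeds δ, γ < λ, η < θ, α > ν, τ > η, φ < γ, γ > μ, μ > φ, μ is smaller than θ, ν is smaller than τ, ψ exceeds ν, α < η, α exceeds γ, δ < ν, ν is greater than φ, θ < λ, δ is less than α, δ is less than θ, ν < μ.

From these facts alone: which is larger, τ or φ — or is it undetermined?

τ

Link the given pairs in sequence: φ < ν; ν < μ; μ < γ; γ < α; α < η; η < θ; θ < λ; λ < τ.
Chaining these gives φ < ν < μ < γ < α < η < θ < λ < τ.
So τ is larger.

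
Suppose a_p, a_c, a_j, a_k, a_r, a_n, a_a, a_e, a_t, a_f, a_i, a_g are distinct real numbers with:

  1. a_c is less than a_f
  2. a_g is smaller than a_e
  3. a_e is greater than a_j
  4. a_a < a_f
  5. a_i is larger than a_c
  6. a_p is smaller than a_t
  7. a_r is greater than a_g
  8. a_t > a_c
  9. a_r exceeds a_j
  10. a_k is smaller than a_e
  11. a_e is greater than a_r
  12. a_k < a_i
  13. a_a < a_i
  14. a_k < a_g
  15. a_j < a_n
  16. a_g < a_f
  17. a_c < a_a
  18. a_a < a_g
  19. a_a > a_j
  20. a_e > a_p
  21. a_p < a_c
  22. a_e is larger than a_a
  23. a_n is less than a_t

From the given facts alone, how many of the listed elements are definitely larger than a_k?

5

From a_k the given relations immediately reach a_g, a_i, a_e.
From those, a_r, a_f — 5 in total.
No other element is forced above a_k by the given relations, so the count is 5.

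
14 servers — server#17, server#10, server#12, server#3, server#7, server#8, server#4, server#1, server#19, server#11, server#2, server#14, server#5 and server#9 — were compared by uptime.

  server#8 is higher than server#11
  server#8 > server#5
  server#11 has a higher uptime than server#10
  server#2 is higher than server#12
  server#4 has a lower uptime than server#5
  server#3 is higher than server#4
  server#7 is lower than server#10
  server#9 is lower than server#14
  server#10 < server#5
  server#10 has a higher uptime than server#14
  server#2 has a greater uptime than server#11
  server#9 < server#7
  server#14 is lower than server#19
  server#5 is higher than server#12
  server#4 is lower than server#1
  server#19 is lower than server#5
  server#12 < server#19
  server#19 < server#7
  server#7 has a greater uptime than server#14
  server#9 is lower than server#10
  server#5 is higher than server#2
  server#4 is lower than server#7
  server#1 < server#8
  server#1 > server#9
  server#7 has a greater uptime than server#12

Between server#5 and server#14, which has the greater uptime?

server#14 < server#19 and server#19 < server#7 give server#14 < server#7.
Then server#7 < server#10 extends the chain to server#10.
With server#10 < server#11: server#14 < server#19 < server#7 < server#10 < server#11.
With server#11 < server#2: server#14 < server#19 < server#7 < server#10 < server#11 < server#2.
With server#2 < server#5: server#14 < server#19 < server#7 < server#10 < server#11 < server#2 < server#5.
So server#14 < server#5; server#5 is the higher of the two.

server#5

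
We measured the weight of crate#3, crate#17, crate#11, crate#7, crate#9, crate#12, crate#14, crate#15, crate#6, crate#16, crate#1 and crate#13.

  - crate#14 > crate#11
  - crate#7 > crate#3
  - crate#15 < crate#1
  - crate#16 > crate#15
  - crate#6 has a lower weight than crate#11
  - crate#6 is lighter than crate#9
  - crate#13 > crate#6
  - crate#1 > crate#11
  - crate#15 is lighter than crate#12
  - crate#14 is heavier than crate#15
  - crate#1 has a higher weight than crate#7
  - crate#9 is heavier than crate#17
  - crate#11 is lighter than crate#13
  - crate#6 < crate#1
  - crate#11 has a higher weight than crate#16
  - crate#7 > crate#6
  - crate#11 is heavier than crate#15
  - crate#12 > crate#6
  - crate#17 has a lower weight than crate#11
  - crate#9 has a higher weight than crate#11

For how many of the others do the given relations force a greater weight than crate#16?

Directly above crate#16: crate#11.
One step further: crate#13, crate#9, crate#14, crate#1 (5 so far).
Nothing else is reachable above crate#16; 5 in all.

5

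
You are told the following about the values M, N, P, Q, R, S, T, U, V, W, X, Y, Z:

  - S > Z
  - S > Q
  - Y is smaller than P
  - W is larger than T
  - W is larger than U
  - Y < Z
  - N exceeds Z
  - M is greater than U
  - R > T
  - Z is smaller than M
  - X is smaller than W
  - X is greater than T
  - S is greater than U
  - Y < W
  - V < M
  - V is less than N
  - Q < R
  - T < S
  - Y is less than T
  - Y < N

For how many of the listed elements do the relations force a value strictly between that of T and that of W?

1

The relations place T below W. An element lies strictly between them when it is forced above T and also forced below W.
Above T: {X, R, S}. Below W: {Y, X, U}.
Intersection: {X} — 1.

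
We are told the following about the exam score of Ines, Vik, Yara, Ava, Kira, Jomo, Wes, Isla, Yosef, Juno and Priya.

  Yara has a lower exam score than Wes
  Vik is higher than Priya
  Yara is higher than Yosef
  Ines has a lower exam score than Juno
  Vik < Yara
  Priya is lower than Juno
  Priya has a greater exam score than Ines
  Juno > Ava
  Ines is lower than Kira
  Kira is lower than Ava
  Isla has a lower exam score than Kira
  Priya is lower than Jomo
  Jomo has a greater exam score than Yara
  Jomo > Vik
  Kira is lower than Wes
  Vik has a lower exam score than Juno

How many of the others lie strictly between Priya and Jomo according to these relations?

The relations place Priya below Jomo. An element lies strictly between them when it is forced above Priya and also forced below Jomo.
Above Priya: {Vik, Yara, Wes, Juno}. Below Jomo: {Ines, Vik, Yosef, Yara}.
Intersection: {Vik, Yara} — 2.

2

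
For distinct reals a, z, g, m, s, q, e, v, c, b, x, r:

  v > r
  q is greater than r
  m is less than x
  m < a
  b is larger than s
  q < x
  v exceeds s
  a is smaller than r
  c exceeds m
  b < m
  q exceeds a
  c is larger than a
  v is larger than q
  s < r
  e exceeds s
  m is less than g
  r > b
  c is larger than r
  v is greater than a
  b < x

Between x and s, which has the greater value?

x

Link the given pairs in sequence: s < b; b < m; m < a; a < r; r < q; q < x.
Together: s < b < m < a < r < q < x.
So s < x; x is the larger of the two.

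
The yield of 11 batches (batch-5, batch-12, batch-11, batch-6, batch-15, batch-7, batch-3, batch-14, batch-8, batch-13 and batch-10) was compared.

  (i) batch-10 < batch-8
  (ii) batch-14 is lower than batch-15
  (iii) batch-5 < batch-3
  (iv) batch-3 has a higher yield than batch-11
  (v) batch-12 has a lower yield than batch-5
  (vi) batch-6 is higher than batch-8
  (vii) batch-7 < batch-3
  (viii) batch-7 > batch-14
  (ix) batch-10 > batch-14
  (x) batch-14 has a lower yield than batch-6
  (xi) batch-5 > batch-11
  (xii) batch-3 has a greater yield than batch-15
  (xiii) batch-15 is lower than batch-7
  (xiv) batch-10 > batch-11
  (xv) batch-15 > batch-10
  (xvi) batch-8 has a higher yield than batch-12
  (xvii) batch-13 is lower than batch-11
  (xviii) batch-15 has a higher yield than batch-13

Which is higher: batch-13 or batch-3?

batch-3

Following the relations from batch-13: batch-13 < batch-11 < batch-10 < batch-15 < batch-7 < batch-3.
So batch-13 < batch-3; batch-3 is the higher of the two.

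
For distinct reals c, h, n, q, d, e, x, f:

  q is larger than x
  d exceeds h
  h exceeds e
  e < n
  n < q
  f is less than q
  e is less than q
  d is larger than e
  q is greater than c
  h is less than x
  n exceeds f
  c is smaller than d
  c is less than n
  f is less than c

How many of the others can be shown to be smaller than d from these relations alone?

From d the given relations immediately reach e, h, c.
From those, f — 4 in total.
Nothing else is reachable below d; 4 in all.

4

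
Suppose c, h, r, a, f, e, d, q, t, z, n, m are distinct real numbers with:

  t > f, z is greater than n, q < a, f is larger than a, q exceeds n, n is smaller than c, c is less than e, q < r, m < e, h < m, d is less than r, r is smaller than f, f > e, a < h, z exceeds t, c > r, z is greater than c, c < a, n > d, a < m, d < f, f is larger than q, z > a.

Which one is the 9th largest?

Chaining the given pairs: d < n < q < r < c < a < h < m < e < f < t < z.
Counting 9 from the largest end gives r.

r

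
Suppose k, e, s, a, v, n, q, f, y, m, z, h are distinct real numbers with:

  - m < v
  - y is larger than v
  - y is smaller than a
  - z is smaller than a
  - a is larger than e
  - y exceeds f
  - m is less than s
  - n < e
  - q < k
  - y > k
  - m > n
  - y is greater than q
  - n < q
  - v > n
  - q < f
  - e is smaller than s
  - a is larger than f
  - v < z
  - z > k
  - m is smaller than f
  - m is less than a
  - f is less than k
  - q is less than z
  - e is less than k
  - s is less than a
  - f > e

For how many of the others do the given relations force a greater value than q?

5

From q the given relations immediately reach f, k, z, y.
From those, a — 5 in total.
No other element is forced above q by the given relations, so the count is 5.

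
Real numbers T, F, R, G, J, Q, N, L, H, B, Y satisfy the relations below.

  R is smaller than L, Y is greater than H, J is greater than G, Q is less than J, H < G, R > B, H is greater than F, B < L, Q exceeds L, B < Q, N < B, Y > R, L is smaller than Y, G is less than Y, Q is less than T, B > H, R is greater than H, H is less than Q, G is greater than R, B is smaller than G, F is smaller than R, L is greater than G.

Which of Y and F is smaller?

F < H < B < R < G < L < Y, by transitivity through H, B, R, G, L.
So F < Y; F is the smaller of the two.

F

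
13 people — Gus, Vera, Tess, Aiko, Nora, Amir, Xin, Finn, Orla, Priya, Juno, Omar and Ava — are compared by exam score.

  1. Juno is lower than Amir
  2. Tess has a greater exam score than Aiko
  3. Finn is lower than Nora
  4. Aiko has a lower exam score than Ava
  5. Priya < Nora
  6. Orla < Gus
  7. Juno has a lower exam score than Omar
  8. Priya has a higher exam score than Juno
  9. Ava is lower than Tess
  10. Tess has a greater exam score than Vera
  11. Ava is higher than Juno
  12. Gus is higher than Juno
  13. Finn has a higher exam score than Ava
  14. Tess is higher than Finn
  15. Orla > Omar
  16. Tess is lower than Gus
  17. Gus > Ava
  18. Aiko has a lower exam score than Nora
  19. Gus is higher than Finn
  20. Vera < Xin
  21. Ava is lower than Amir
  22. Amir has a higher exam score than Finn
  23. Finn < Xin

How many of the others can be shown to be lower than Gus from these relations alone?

The elements the relations force below Gus are Juno, Aiko, Ava, Vera, Omar, Finn, Orla, Tess — no chain reaches any other.
That is 8.

8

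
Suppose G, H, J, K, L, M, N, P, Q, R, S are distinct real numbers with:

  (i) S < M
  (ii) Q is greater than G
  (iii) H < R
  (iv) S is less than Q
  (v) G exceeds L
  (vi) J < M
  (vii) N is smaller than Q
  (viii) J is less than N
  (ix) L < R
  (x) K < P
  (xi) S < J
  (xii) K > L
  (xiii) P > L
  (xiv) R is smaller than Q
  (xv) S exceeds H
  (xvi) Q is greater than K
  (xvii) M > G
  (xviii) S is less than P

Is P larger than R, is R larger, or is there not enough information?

Following every chain through R: above R we get Q; below R we get H, L.
P is not reached, and no chain runs the other way from P to R.
So the given relations leave the order of R and P undetermined.

undetermined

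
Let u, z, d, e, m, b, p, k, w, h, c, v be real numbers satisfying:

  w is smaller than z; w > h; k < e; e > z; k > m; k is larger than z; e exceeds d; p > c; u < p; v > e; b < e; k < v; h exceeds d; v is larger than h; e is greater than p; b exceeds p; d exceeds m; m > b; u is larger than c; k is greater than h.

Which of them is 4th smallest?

b

Chaining the given pairs: c < u < p < b < m < d < h < w < z < k < e < v.
The 4th smallest is b.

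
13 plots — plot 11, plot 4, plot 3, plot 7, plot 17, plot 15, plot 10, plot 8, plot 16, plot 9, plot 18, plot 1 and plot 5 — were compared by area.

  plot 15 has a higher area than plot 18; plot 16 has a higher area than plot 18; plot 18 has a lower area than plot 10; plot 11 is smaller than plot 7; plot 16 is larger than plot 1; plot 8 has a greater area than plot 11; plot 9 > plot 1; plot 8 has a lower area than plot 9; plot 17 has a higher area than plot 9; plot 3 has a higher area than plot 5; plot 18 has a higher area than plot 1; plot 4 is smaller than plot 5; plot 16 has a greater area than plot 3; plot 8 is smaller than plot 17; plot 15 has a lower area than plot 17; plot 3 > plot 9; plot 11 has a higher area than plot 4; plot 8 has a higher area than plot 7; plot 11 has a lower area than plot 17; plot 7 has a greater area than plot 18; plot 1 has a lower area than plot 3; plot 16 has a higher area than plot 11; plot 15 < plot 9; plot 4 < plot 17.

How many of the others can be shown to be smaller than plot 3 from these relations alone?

The elements the relations force below plot 3 are plot 4, plot 1, plot 18, plot 15, plot 11, plot 7, plot 5, plot 8, plot 9 — no chain reaches any other.
That is 9.

9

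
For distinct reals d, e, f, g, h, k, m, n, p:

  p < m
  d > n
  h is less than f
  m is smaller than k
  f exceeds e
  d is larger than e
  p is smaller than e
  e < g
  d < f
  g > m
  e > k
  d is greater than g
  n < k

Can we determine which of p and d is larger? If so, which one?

The relevant relations are p < m; m < k; k < e; e < g; g < d.
Together: p < m < k < e < g < d.
So d is larger.

d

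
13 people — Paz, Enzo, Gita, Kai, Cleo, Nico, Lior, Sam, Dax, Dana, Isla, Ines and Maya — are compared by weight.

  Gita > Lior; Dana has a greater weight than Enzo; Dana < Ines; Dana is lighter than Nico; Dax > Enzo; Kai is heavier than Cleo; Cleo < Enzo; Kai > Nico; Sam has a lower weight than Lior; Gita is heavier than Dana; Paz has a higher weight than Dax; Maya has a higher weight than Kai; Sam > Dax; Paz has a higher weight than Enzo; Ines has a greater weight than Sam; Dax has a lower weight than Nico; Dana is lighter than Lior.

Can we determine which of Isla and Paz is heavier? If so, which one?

undetermined

Following every chain through Isla: nothing is chained to Isla.
Paz is not reached, and no chain runs the other way from Paz to Isla.
So the given relations leave the order of Isla and Paz undetermined.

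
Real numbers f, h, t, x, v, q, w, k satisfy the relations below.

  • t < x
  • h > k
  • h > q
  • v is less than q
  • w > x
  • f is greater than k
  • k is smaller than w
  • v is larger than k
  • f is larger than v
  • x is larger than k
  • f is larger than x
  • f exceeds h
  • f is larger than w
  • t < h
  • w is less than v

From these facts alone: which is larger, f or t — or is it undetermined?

f

t < x and x < w give t < w.
With w < v: t < x < w < v.
Then v < q extends the chain to q.
With q < h: t < x < w < v < q < h.
With h < f: t < x < w < v < q < h < f.
So f is larger.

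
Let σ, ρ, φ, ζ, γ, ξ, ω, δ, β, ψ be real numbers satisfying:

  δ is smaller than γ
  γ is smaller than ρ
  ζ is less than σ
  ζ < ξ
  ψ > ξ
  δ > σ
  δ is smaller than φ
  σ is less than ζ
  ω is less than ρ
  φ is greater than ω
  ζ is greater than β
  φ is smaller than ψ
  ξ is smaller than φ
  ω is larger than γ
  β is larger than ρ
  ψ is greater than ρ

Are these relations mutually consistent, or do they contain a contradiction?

inconsistent

We have ζ < σ stated directly, yet also σ < δ < γ < ω < ρ < β < ζ by chaining the others — so σ < ζ. Contradiction.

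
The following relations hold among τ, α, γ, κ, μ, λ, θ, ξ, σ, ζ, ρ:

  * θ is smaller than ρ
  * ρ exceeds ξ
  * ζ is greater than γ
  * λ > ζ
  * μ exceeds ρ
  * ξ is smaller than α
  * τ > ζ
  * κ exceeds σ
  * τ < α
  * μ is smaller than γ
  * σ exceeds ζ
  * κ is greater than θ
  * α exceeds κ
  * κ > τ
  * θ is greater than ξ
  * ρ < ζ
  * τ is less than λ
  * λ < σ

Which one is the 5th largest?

Chaining the given pairs: ξ < θ < ρ < μ < γ < ζ < τ < λ < σ < κ < α.
Counting 5 from the largest end gives τ.

τ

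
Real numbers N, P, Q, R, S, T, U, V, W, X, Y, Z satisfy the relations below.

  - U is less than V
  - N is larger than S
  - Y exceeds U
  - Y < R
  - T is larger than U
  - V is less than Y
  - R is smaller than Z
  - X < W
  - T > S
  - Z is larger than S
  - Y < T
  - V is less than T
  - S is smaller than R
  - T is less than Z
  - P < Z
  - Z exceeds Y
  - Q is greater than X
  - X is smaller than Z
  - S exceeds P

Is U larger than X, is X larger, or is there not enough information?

Following every chain through U: above U we get V, Y, T, R, Z.
X is not reached, and no chain runs the other way from X to U.
So the given relations leave the order of U and X undetermined.

undetermined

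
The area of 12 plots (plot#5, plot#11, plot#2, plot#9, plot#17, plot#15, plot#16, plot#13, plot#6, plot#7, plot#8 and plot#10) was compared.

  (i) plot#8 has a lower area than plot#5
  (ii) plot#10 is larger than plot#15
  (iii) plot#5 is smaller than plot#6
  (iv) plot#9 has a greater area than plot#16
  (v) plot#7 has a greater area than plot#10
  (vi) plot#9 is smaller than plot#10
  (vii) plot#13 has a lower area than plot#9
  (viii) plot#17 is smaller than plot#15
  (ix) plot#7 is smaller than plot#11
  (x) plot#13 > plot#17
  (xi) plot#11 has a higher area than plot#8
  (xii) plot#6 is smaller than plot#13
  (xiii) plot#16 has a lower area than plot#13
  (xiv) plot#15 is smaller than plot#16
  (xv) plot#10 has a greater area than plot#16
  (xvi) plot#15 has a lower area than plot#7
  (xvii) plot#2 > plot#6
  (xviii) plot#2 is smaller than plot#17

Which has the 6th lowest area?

plot#15

The consecutive relations fix a unique order: plot#8 < plot#5 < plot#6 < plot#2 < plot#17 < plot#15 < plot#16 < plot#13 < plot#9 < plot#10 < plot#7 < plot#11.
The 6th smallest is plot#15.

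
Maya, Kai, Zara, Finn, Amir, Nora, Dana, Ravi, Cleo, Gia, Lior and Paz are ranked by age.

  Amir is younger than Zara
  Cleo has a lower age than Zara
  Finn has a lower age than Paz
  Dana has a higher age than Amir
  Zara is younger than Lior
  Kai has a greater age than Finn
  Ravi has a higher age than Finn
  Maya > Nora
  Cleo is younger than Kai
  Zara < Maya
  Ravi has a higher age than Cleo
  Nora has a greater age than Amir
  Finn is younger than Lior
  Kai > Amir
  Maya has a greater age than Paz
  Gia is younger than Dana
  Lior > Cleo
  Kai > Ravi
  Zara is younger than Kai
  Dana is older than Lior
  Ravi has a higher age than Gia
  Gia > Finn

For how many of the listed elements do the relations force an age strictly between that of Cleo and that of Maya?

1

The relations place Cleo below Maya. An element lies strictly between them when it is forced above Cleo and also forced below Maya.
Above Cleo: {Zara, Lior, Ravi, Dana, Kai}. Below Maya: {Amir, Finn, Paz, Nora, Zara}.
Intersection: {Zara} — 1.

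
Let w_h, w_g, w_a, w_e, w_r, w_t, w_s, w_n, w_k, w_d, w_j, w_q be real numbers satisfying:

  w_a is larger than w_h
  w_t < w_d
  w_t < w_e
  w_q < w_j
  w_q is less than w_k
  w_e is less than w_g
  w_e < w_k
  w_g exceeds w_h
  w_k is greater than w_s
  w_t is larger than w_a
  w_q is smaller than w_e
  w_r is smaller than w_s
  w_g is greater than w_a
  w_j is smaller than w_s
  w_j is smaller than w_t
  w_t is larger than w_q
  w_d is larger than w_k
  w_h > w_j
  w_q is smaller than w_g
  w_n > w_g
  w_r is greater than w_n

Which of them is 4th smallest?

Piecing the relations together gives one ordering: w_q < w_j < w_h < w_a < w_t < w_e < w_g < w_n < w_r < w_s < w_k < w_d.
Counting 4 from the smallest end gives w_a.

w_a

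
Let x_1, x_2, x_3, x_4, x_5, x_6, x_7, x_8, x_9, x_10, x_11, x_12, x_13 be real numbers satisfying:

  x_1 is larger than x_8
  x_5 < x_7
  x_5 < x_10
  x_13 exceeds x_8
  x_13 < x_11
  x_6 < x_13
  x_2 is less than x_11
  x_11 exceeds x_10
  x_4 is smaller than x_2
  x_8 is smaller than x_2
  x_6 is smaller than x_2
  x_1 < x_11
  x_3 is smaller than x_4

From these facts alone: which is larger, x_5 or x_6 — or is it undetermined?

Following every chain through x_5: above x_5 we get x_10, x_11, x_7.
x_6 is not reached, and no chain runs the other way from x_6 to x_5.
So the given relations leave the order of x_5 and x_6 undetermined.

undetermined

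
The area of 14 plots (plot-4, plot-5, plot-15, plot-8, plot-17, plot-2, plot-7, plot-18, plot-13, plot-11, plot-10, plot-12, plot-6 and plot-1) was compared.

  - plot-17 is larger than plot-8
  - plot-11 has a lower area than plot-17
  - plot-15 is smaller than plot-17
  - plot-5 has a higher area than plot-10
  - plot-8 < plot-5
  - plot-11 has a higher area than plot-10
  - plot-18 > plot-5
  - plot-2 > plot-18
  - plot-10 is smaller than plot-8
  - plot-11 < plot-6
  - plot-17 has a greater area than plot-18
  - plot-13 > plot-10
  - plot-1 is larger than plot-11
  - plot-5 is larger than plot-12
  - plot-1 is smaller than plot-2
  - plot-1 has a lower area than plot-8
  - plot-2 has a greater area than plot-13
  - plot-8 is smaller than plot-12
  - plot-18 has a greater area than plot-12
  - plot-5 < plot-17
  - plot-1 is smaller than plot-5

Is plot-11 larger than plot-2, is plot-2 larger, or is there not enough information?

plot-2

Chaining the given relations: plot-11 < plot-1 < plot-8 < plot-5 < plot-18 < plot-2.
So plot-2 is larger.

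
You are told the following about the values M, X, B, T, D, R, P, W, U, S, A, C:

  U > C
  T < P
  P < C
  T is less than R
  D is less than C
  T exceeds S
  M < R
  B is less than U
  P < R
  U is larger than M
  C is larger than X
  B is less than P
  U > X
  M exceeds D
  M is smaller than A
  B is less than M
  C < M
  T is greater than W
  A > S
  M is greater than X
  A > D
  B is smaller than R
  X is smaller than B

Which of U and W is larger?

The relevant relations are W < T; T < P; P < C; C < M; M < U.
Together: W < T < P < C < M < U.
So W < U; U is the larger of the two.

U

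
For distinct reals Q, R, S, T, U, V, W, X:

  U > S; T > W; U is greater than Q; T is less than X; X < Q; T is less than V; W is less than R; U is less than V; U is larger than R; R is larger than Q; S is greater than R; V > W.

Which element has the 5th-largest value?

Q

The consecutive relations fix a unique order: W < T < X < Q < R < S < U < V.
The 5th largest is Q.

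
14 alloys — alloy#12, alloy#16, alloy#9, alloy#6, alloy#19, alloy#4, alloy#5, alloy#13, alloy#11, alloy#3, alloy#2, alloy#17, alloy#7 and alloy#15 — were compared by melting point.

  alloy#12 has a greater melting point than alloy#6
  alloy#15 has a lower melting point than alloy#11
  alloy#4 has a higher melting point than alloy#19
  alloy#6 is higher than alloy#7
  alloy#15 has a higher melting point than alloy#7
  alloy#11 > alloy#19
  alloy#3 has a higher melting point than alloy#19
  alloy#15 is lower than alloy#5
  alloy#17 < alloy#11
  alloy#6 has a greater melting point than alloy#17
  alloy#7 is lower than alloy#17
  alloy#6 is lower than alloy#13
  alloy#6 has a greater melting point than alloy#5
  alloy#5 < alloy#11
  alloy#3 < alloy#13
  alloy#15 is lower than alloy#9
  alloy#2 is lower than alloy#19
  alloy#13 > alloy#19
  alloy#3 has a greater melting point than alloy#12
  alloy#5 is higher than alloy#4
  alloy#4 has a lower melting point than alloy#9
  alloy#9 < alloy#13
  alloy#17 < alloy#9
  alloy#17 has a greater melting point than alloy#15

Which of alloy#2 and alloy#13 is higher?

Following the relations from alloy#2: alloy#2 < alloy#19 < alloy#4 < alloy#5 < alloy#6 < alloy#13.
So alloy#2 < alloy#13; alloy#13 is the higher of the two.

alloy#13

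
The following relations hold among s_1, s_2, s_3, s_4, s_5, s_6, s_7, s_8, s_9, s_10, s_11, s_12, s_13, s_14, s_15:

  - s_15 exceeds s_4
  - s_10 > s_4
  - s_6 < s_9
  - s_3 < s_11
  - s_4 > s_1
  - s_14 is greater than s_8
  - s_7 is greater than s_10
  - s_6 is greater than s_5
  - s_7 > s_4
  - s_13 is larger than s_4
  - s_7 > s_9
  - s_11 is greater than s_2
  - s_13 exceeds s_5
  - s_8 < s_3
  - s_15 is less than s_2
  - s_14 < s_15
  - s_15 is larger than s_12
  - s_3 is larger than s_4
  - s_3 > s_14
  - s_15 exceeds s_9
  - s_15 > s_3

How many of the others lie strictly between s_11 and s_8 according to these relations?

The relations place s_8 below s_11. An element lies strictly between them when it is forced above s_8 and also forced below s_11.
Above s_8: {s_14, s_3, s_15, s_2}. Below s_11: {s_1, s_4, s_5, s_14, s_6, s_3, s_12, s_9, s_15, s_2}.
Intersection: {s_14, s_3, s_15, s_2} — 4.

4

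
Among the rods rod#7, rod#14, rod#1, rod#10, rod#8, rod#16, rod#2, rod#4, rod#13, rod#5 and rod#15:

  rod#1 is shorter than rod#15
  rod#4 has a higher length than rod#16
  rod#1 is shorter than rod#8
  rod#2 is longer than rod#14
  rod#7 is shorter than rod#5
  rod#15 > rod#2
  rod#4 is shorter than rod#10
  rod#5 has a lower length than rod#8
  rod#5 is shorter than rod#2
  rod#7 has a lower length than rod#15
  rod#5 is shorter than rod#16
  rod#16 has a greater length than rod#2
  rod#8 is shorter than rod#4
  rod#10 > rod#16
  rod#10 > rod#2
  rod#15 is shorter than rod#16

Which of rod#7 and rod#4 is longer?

The relevant relations are rod#7 < rod#5; rod#5 < rod#2; rod#2 < rod#15; rod#15 < rod#16; rod#16 < rod#4.
Chaining these gives rod#7 < rod#5 < rod#2 < rod#15 < rod#16 < rod#4.
So rod#7 < rod#4; rod#4 is the longer of the two.

rod#4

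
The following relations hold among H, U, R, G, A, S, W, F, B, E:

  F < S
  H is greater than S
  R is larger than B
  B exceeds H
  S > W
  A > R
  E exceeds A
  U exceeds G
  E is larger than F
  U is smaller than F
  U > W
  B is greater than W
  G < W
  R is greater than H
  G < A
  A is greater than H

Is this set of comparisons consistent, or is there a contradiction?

consistent

Every relation is compatible with G < W < U < F < S < H < B < R < A < E; the set is consistent.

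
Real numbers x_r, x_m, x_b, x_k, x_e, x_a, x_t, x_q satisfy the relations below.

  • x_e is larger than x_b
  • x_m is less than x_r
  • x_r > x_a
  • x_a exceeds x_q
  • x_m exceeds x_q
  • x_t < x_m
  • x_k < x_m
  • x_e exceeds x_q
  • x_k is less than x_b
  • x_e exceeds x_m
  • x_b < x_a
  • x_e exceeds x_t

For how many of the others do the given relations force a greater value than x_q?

4

From x_q the given relations immediately reach x_m, x_e, x_a.
From those, x_r — 4 in total.
Nothing else is reachable above x_q; 4 in all.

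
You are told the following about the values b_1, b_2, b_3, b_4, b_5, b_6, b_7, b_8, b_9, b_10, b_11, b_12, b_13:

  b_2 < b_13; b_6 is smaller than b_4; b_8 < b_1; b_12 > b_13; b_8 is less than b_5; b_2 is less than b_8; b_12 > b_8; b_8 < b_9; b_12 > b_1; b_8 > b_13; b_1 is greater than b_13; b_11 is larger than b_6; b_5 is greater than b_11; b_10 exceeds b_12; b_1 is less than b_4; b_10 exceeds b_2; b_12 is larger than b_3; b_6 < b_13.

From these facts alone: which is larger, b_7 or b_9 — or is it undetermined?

Following every chain through b_7: nothing is chained to b_7.
b_9 is not reached, and no chain runs the other way from b_9 to b_7.
So the given relations leave the order of b_7 and b_9 undetermined.

undetermined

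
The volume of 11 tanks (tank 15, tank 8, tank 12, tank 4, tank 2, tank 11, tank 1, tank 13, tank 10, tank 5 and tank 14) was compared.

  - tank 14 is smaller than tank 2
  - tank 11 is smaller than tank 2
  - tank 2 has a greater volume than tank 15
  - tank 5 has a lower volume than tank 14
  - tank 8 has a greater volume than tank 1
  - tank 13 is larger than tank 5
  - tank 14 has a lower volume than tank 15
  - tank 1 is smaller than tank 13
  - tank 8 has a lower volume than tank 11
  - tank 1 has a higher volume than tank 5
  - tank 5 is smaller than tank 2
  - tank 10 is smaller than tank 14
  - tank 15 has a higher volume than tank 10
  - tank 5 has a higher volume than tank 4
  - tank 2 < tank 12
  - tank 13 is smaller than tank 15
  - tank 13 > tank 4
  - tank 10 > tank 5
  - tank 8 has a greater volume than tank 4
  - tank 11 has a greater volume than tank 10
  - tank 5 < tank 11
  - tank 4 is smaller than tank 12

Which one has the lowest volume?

tank 5 is not least since tank 4 < tank 5; tank 1 is not least since tank 5 < tank 1; tank 8 is not least since tank 4 < tank 8; tank 10 is not least since tank 5 < tank 10; tank 14 is not least since tank 10 < tank 14; tank 13 is not least since tank 5 < tank 13; tank 15 is not least since tank 14 < tank 15; tank 11 is not least since tank 10 < tank 11; tank 2 is not least since tank 11 < tank 2; tank 12 is not least since tank 2 < tank 12.
Only tank 4 has nothing below it, so tank 4 is the lowest volume.

tank 4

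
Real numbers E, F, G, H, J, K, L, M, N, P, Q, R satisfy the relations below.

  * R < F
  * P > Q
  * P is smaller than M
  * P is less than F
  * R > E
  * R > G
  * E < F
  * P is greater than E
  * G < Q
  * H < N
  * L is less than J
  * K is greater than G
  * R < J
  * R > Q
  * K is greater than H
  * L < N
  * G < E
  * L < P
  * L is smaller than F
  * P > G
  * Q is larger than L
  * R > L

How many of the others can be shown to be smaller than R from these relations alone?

4

The elements the relations force below R are G, L, E, Q — no chain reaches any other.
That is 4.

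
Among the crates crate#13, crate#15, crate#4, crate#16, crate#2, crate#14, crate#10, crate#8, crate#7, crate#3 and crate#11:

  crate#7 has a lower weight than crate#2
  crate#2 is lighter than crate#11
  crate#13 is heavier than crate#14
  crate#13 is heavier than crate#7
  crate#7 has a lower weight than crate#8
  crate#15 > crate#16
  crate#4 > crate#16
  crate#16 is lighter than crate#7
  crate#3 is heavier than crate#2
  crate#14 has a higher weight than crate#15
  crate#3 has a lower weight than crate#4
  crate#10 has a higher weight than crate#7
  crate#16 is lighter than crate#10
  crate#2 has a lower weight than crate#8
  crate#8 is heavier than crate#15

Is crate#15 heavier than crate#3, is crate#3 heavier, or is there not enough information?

undetermined

Following every chain through crate#15: above crate#15 we get crate#14, crate#8, crate#13; below crate#15 we get crate#16.
crate#3 is not reached, and no chain runs the other way from crate#3 to crate#15.
So the given relations leave the order of crate#15 and crate#3 undetermined.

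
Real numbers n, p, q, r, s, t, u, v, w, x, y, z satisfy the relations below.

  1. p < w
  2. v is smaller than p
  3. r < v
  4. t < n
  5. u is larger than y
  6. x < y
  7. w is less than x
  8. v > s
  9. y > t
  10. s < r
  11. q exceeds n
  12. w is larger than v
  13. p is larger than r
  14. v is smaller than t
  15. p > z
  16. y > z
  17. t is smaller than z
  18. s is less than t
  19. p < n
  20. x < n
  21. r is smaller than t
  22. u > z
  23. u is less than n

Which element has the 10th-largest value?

Piecing the relations together gives one ordering: s < r < v < t < z < p < w < x < y < u < n < q.
Counting 10 from the largest end gives v.

v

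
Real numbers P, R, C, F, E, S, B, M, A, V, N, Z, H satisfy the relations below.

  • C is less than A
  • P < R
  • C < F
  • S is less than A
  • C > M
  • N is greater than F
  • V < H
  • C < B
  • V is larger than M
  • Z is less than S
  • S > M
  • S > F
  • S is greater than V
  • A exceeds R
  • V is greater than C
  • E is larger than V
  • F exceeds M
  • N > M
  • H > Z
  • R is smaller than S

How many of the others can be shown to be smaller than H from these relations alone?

The elements the relations force below H are M, C, Z, V — no chain reaches any other.
That is 4.

4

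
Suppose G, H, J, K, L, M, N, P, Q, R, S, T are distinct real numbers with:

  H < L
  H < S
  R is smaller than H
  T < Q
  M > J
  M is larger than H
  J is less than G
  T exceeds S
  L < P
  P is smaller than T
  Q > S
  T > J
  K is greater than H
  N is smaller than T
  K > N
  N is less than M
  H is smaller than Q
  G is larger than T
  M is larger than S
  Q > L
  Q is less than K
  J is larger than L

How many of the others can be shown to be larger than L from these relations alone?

The elements the relations force above L are P, J, T, G, M, Q, K — no chain reaches any other.
That is 7.

7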